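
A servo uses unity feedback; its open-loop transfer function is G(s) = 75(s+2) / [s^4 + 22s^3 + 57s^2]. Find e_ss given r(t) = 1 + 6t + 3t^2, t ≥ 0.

Factoring s^2 from the denominator leaves a polynomial with constant term 57, so the system is type 2. By superposition:
  • 1: tracked with zero error.
  • 6t: tracked with zero error.
  • 3t^2: e_ss = 6/K_a with K_a=50/19 → 2.28.
Total e_ss = 2.28.

2.28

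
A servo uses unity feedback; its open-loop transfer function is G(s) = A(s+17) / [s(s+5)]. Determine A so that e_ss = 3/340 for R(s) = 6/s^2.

200

The open loop has one pole at the origin → type 1 system.
K_v = lim_{s→0} s·G(s) = A·17 / (5) = 3.4·A.
e_ss = 6/K_v = 3/340 ⇒ K_v = 680 ⇒ A = 680/3.4 = 200.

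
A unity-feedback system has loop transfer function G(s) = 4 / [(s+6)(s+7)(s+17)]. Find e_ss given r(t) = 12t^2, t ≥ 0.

infinity

The open loop has no poles at the origin → type 0 system.
For a type-0 system K_a = 0, so e_ss to a parabolic input is unbounded.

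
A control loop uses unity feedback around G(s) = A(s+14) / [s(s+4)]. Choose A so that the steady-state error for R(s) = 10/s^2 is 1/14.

The open loop has one pole at the origin → type 1 system.
K_v = lim_{s→0} s·G(s) = A·14 / (4) = 3.5·A.
e_ss = 10/K_v = 1/14 ⇒ K_v = 140 ⇒ A = 140/3.5 = 40.

40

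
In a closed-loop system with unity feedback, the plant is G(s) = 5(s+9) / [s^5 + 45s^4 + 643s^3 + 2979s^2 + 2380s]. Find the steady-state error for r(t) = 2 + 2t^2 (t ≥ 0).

The denominator has no term below 2380s — 1 pole at s=0, type 1. Taking each input component in turn:
  • 2: tracked with zero error.
  • 2t^2: a type-1 system cannot track it, e_ss → ∞.
The unbounded component dominates.

infinity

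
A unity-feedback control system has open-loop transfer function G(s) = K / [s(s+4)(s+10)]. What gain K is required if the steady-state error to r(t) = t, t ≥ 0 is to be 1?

40

The open loop has one pole at the origin → type 1 system.
K_v = lim_{s→0} s·G(s) = K / (4·10) = 0.025·K.
e_ss = 1/K_v = 1 ⇒ K_v = 1 ⇒ K = 1/0.025 = 40.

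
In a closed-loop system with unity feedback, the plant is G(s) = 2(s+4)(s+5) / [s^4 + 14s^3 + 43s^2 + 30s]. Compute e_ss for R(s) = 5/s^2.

The denominator has no term below 30s — 1 pole at s=0, type 1.
K_v = lim_{s→0} s·G(s) = 2·4·5 / 30 = 4/3.
e_ss = 5/K_v = 5/(4/3) = 3.75.

3.75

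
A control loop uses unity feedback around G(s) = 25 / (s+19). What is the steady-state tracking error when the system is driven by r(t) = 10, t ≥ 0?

95/22

The open loop has no poles at the origin → type 0 system.
K_p = lim_{s→0} G(s) = 25 / (19) = 25/19.
e_ss = 10/(1 + K_p) = 10/(44/19) = 95/22.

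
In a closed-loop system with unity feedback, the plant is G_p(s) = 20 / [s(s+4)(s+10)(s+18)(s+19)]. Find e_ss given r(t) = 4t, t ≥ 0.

One free integrator in G_p(s): this is a type 1 system.
K_v = lim_{s→0} s·G_p(s) = 20 / (4·10·18·19) = 1/684.
e_ss = 4/K_v = 4/(1/684) = 2736.

2736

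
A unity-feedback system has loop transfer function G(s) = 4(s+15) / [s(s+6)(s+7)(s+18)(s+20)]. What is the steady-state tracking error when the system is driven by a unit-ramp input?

The open loop has one pole at the origin → type 1 system.
K_v = lim_{s→0} s·G(s) = 4·15 / (6·7·18·20) = 1/252.
e_ss = 1/K_v = 1/(1/252) = 252.

252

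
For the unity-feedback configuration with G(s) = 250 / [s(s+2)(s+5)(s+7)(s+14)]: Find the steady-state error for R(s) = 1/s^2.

One free integrator in G(s): this is a type 1 system.
K_v = lim_{s→0} s·G(s) = 250 / (2·5·7·14) = 25/98.
e_ss = 1/K_v = 1/(25/98) = 3.92.

3.92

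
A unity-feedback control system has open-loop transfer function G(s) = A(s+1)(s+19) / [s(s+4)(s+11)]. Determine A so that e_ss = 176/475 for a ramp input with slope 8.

50

G(s) has one factor of s in the denominator, so the system is type 1.
K_v = lim_{s→0} s·G(s) = A·1·19 / (4·11) = (19/44)·A.
e_ss = 8/K_v = 176/475 ⇒ K_v = 475/22 ⇒ A = (475/22)/(19/44) = 50.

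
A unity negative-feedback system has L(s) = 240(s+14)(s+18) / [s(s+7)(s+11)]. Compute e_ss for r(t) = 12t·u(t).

System type = 1 (one pole at s=0).
K_v = lim_{s→0} s·L(s) = 240·14·18 / (7·11) = 8640/11.
e_ss = 12/K_v = 12/(8640/11) = 11/720.

11/720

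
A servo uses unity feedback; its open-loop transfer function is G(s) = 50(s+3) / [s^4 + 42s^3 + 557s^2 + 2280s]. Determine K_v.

Factoring s from the denominator leaves a polynomial with constant term 2280, so the system is type 1.
K_v = lim_{s→0} s·G(s) = 50·3 / 2280 = 5/76.

5/76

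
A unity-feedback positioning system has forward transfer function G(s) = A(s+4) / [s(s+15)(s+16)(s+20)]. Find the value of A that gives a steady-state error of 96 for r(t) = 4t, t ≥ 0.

System type = 1 (one pole at s=0).
K_v = lim_{s→0} s·G(s) = A·4 / (15·16·20) = (1/1200)·A.
e_ss = 4/K_v = 96 ⇒ K_v = 1/24 ⇒ A = (1/24)/(1/1200) = 50.

50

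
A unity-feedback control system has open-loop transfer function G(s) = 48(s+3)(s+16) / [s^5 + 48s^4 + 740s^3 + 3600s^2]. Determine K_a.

Lowest-order denominator term is 3600s^2, so the open loop has 2 poles at the origin → type 2 system.
K_a = lim_{s→0} s^2·G(s) = 48·3·16 / 3600 = 0.64.

0.64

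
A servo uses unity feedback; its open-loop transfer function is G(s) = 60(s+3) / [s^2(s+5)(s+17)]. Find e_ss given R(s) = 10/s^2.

System type = 2 (two poles at s=0).
K_v = ∞ for a type-2 system; e_ss to a ramp is zero.

0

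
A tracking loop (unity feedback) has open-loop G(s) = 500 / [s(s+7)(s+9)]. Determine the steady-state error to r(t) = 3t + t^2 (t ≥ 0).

The open loop has one pole at the origin → type 1 system. Treating each term separately:
  • 3t: e_ss = 3/K_v with K_v=500/63 → 0.378.
  • t^2: a type-1 system cannot track it, e_ss → ∞.
The unbounded component dominates.

infinity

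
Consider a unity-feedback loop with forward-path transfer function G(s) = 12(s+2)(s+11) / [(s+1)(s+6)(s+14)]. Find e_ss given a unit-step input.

7/29

The open loop has no poles at the origin → type 0 system.
K_p = lim_{s→0} G(s) = 12·2·11 / (1·6·14) = 22/7.
e_ss = 1/(1 + K_p) = 1/(29/7) = 7/29.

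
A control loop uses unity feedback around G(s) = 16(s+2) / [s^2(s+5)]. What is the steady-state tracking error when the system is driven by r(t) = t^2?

0.3125

Two free integrators in G(s): this is a type 2 system.
K_a = lim_{s→0} s^2·G(s) = 16·2 / (5) = 6.4.
r(t) = t^2 gives R(s) = 2/s^3.
e_ss = 2/K_a = 2/6.4 = 0.3125.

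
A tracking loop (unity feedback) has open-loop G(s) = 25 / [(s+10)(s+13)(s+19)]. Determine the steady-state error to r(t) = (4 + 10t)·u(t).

infinity

G(s) has no factors of s in the denominator, so the system is type 0. Taking each input component in turn:
  • 4: e_ss = 4/(1+K_p) with K_p=5/494 → 1976/499.
  • 10t: a type-0 system cannot track it, e_ss → ∞.
The unbounded component dominates.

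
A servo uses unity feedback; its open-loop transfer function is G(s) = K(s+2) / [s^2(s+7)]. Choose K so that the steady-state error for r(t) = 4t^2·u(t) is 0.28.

The open loop has two poles at the origin → type 2 system.
K_a = lim_{s→0} s^2·G(s) = K·2 / (7) = (2/7)·K.
e_ss = 8/K_a = 0.28 ⇒ K_a = 200/7 ⇒ K = (200/7)/(2/7) = 100.

100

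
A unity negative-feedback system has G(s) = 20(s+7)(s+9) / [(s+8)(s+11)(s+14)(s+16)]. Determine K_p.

G(s) has no factors of s in the denominator, so the system is type 0.
K_p = lim_{s→0} G(s) = 20·7·9 / (8·11·14·16) = 45/704.

45/704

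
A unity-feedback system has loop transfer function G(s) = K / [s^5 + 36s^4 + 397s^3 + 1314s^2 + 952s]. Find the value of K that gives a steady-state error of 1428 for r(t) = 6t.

4

The denominator has no term below 952s — 1 pole at s=0, type 1.
K_v = lim_{s→0} s·G(s) = K / 952 = (1/952)·K.
e_ss = 6/K_v = 1428 ⇒ K_v = 1/238 ⇒ K = (1/238)/(1/952) = 4.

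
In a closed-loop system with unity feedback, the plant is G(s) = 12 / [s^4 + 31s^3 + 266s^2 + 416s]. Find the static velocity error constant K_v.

Lowest-order denominator term is 416s, so the open loop has 1 pole at the origin → type 1 system.
K_v = lim_{s→0} s·G(s) = 12 / 416 = 3/104.

3/104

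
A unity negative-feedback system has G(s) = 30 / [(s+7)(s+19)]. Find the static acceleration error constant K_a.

0

The open loop has no poles at the origin → type 0 system.
K_a = lim_{s→0} s^2·G(s) = 0 (the extra factor of s kills the finite limit).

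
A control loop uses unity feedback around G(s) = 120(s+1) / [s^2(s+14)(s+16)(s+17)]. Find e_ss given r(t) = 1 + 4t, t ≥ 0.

0

The open loop has two poles at the origin → type 2 system. Taking each input component in turn:
  • 1: tracked with zero error.
  • 4t: tracked with zero error.
Total e_ss = 0.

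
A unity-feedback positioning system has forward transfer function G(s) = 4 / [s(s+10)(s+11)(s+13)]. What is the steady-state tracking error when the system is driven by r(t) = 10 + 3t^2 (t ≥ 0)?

System type = 1 (one pole at s=0). Taking each input component in turn:
  • 10: tracked with zero error.
  • 3t^2: a type-1 system cannot track it, e_ss → ∞.
The unbounded component dominates.

infinity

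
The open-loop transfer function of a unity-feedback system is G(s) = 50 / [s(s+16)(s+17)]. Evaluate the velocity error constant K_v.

25/136

One free integrator in G(s): this is a type 1 system.
K_v = lim_{s→0} s·G(s) = 50 / (16·17) = 25/136.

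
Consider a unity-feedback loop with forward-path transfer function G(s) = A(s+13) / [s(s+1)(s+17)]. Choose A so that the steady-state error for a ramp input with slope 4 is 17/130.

G(s) has one factor of s in the denominator, so the system is type 1.
K_v = lim_{s→0} s·G(s) = A·13 / (1·17) = (13/17)·A.
e_ss = 4/K_v = 17/130 ⇒ K_v = 520/17 ⇒ A = (520/17)/(13/17) = 40.

40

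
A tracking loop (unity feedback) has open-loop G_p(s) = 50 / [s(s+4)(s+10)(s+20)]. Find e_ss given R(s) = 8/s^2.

One free integrator in G_p(s): this is a type 1 system.
K_v = lim_{s→0} s·G_p(s) = 50 / (4·10·20) = 0.0625.
e_ss = 8/K_v = 8/0.0625 = 128.

128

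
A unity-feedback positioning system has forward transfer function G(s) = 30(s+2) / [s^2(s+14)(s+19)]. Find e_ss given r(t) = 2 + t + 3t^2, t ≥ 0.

The open loop has two poles at the origin → type 2 system. Treating each term separately:
  • 2: tracked with zero error.
  • t: tracked with zero error.
  • 3t^2: e_ss = 6/K_a with K_a=30/133 → 26.6.
Total e_ss = 26.6.

26.6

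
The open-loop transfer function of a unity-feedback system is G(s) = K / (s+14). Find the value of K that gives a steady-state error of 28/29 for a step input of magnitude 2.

System type = 0 (no poles at s=0).
K_p = lim_{s→0} G(s) = K / (14) = (1/14)·K.
e_ss = 2/(1 + K_p) = 28/29 ⇒ 1 + (1/14)·K = 29/14 ⇒ K = 15.

15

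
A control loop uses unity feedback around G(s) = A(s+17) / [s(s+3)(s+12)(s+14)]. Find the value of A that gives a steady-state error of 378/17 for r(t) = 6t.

8

The open loop has one pole at the origin → type 1 system.
K_v = lim_{s→0} s·G(s) = A·17 / (3·12·14) = (17/504)·A.
e_ss = 6/K_v = 378/17 ⇒ K_v = 17/63 ⇒ A = (17/63)/(17/504) = 8.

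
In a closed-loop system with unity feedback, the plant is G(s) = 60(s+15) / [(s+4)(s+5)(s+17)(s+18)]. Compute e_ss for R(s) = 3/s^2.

infinity

G(s) has no factors of s in the denominator, so the system is type 0.
For a type-0 system K_v = 0, so e_ss to a ramp input is unbounded.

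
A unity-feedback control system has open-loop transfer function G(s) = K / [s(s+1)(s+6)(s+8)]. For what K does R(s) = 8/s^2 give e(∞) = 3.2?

120

One free integrator in G(s): this is a type 1 system.
K_v = lim_{s→0} s·G(s) = K / (1·6·8) = (1/48)·K.
e_ss = 8/K_v = 3.2 ⇒ K_v = 2.5 ⇒ K = 2.5/(1/48) = 120.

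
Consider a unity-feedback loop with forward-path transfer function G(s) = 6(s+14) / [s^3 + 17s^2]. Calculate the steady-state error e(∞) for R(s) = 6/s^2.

Lowest-order denominator term is 17s^2, so the open loop has 2 poles at the origin → type 2 system.
A type-2 system has K_v = ∞, so it tracks a ramp input with zero steady-state error.

0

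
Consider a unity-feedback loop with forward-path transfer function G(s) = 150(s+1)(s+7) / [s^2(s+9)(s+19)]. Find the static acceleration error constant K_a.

Two free integrators in G(s): this is a type 2 system.
K_a = lim_{s→0} s^2·G(s) = 150·1·7 / (9·19) = 350/57.

350/57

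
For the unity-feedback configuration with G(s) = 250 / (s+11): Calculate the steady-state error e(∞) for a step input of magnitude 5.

System type = 0 (no poles at s=0).
K_p = lim_{s→0} G(s) = 250 / (11) = 250/11.
e_ss = 5/(1 + K_p) = 5/(261/11) = 55/261.

55/261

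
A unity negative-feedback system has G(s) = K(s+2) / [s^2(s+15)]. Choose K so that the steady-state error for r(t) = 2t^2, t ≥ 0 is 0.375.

G(s) has two factors of s in the denominator, so the system is type 2.
K_a = lim_{s→0} s^2·G(s) = K·2 / (15) = (2/15)·K.
e_ss = 4/K_a = 0.375 ⇒ K_a = 32/3 ⇒ K = (32/3)/(2/15) = 80.

80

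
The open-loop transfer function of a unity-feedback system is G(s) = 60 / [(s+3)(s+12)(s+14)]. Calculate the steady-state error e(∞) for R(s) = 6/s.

252/47

G(s) has no factors of s in the denominator, so the system is type 0.
K_p = lim_{s→0} G(s) = 60 / (3·12·14) = 5/42.
e_ss = 6/(1 + K_p) = 6/(47/42) = 252/47.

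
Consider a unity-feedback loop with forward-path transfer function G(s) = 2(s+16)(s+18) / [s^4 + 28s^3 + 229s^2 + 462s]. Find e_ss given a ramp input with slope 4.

Factoring s from the denominator leaves a polynomial with constant term 462, so the system is type 1.
K_v = lim_{s→0} s·G(s) = 2·16·18 / 462 = 96/77.
e_ss = 4/K_v = 4/(96/77) = 77/24.

77/24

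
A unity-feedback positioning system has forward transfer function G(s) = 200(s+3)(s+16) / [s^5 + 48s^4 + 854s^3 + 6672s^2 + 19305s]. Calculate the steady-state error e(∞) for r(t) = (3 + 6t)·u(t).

Factoring s from the denominator leaves a polynomial with constant term 19305, so the system is type 1. By superposition:
  • 3: tracked with zero error.
  • 6t: e_ss = 6/K_v with K_v=640/1287 → 3861/320.
Total e_ss = 3861/320.

3861/320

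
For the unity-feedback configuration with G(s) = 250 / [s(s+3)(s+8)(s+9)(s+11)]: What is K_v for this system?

One free integrator in G(s): this is a type 1 system.
K_v = lim_{s→0} s·G(s) = 250 / (3·8·9·11) = 125/1188.

125/1188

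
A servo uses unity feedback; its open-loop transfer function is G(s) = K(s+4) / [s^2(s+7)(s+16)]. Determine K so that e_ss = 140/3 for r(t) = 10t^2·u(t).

Two free integrators in G(s): this is a type 2 system.
K_a = lim_{s→0} s^2·G(s) = K·4 / (7·16) = (1/28)·K.
e_ss = 20/K_a = 140/3 ⇒ K_a = 3/7 ⇒ K = (3/7)/(1/28) = 12.

12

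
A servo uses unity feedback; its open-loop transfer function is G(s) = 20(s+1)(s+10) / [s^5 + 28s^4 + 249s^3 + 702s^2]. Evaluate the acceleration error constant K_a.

100/351

Factoring s^2 from the denominator leaves a polynomial with constant term 702, so the system is type 2.
K_a = lim_{s→0} s^2·G(s) = 20·1·10 / 702 = 100/351.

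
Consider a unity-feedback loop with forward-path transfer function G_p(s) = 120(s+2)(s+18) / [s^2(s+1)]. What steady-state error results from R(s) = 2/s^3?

1/2160

Two free integrators in G_p(s): this is a type 2 system.
K_a = lim_{s→0} s^2·G_p(s) = 120·2·18 / (1) = 4320.
r(t) = t^2 gives R(s) = 2/s^3.
e_ss = 2/K_a = 2/4320 = 1/2160.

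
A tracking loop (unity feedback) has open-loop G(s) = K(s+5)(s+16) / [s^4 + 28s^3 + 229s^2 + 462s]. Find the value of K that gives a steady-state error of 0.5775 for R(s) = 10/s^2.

100

The denominator has no term below 462s — 1 pole at s=0, type 1.
K_v = lim_{s→0} s·G(s) = K·5·16 / 462 = (40/231)·K.
e_ss = 10/K_v = 0.5775 ⇒ K_v = 4000/231 ⇒ K = (4000/231)/(40/231) = 100.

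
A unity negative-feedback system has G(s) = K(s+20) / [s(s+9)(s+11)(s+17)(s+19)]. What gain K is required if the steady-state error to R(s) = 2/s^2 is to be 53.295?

60

One free integrator in G(s): this is a type 1 system.
K_v = lim_{s→0} s·G(s) = K·20 / (9·11·17·19) = (20/31977)·K.
e_ss = 2/K_v = 53.295 ⇒ K_v = 400/10659 ⇒ K = (400/10659)/(20/31977) = 60.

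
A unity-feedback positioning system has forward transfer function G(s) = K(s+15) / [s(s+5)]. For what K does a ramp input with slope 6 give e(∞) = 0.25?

8

System type = 1 (one pole at s=0).
K_v = lim_{s→0} s·G(s) = K·15 / (5) = 3·K.
e_ss = 6/K_v = 0.25 ⇒ K_v = 24 ⇒ K = 24/3 = 8.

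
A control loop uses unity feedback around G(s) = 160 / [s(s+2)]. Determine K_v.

System type = 1 (one pole at s=0).
K_v = lim_{s→0} s·G(s) = 160 / (2) = 80.

80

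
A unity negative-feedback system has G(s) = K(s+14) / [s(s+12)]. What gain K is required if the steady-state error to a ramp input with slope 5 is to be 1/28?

120

One free integrator in G(s): this is a type 1 system.
K_v = lim_{s→0} s·G(s) = K·14 / (12) = (7/6)·K.
e_ss = 5/K_v = 1/28 ⇒ K_v = 140 ⇒ K = 140/(7/6) = 120.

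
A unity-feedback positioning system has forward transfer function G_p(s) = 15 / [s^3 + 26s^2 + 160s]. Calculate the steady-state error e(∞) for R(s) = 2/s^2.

64/3

Lowest-order denominator term is 160s, so the open loop has 1 pole at the origin → type 1 system.
K_v = lim_{s→0} s·G_p(s) = 15 / 160 = 3/32.
e_ss = 2/K_v = 2/(3/32) = 64/3.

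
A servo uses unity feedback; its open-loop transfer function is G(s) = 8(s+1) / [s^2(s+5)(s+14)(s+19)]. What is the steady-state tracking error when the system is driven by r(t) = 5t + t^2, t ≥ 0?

332.5

System type = 2 (two poles at s=0). Treating each term separately:
  • 5t: tracked with zero error.
  • t^2: e_ss = 2/K_a with K_a=4/665 → 332.5.
Total e_ss = 332.5.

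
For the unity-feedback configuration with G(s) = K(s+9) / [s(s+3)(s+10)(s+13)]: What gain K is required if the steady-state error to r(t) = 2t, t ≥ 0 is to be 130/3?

2

G(s) has one factor of s in the denominator, so the system is type 1.
K_v = lim_{s→0} s·G(s) = K·9 / (3·10·13) = (3/130)·K.
e_ss = 2/K_v = 130/3 ⇒ K_v = 3/65 ⇒ K = (3/65)/(3/130) = 2.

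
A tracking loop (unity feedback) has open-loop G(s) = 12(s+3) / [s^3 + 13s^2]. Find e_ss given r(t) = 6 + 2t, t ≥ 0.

The denominator has no term below 13s^2 — 2 poles at s=0, type 2. Taking each input component in turn:
  • 6: tracked with zero error.
  • 2t: tracked with zero error.
Total e_ss = 0.

0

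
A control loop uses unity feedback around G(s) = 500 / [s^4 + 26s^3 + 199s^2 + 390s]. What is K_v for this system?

50/39

Lowest-order denominator term is 390s, so the open loop has 1 pole at the origin → type 1 system.
K_v = lim_{s→0} s·G(s) = 500 / 390 = 50/39.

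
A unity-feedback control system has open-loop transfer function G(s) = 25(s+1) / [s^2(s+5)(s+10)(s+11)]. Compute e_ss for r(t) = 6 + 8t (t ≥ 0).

0

System type = 2 (two poles at s=0). Treating each term separately:
  • 6: tracked with zero error.
  • 8t: tracked with zero error.
Total e_ss = 0.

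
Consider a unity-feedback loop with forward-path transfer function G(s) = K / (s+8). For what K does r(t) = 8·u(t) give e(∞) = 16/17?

60

System type = 0 (no poles at s=0).
K_p = lim_{s→0} G(s) = K / (8) = 0.125·K.
e_ss = 8/(1 + K_p) = 16/17 ⇒ 1 + 0.125·K = 8.5 ⇒ K = 60.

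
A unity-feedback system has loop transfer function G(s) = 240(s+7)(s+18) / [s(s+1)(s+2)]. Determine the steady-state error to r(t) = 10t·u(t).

1/1512

G(s) has one factor of s in the denominator, so the system is type 1.
K_v = lim_{s→0} s·G(s) = 240·7·18 / (1·2) = 15120.
e_ss = 10/K_v = 10/15120 = 1/1512.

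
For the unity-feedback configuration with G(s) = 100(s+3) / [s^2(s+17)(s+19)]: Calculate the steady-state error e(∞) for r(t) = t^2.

Two free integrators in G(s): this is a type 2 system.
K_a = lim_{s→0} s^2·G(s) = 100·3 / (17·19) = 300/323.
r(t) = t^2 gives R(s) = 2/s^3.
e_ss = 2/K_a = 2/(300/323) = 323/150.

323/150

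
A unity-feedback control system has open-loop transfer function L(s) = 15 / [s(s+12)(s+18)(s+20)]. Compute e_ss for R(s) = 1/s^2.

L(s) has one factor of s in the denominator, so the system is type 1.
K_v = lim_{s→0} s·L(s) = 15 / (12·18·20) = 1/288.
e_ss = 1/K_v = 1/(1/288) = 288.

288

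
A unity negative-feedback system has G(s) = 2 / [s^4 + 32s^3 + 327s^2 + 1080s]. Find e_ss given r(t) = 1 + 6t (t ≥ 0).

Lowest-order denominator term is 1080s, so the open loop has 1 pole at the origin → type 1 system. Taking each input component in turn:
  • 1: tracked with zero error.
  • 6t: e_ss = 6/K_v with K_v=1/540 → 3240.
Total e_ss = 3240.

3240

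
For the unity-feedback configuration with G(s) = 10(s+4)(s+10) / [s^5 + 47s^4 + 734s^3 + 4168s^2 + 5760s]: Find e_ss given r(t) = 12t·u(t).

The denominator has no term below 5760s — 1 pole at s=0, type 1.
K_v = lim_{s→0} s·G(s) = 10·4·10 / 5760 = 5/72.
e_ss = 12/K_v = 12/(5/72) = 172.8.

172.8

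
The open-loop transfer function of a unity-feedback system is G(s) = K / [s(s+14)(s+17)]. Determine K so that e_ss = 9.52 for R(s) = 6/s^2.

The open loop has one pole at the origin → type 1 system.
K_v = lim_{s→0} s·G(s) = K / (14·17) = (1/238)·K.
e_ss = 6/K_v = 9.52 ⇒ K_v = 75/119 ⇒ K = (75/119)/(1/238) = 150.

150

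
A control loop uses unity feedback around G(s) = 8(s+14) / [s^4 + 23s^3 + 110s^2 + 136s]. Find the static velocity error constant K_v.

14/17

Lowest-order denominator term is 136s, so the open loop has 1 pole at the origin → type 1 system.
K_v = lim_{s→0} s·G(s) = 8·14 / 136 = 14/17.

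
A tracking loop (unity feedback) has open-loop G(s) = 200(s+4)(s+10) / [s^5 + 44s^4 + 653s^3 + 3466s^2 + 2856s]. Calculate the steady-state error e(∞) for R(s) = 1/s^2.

The denominator has no term below 2856s — 1 pole at s=0, type 1.
K_v = lim_{s→0} s·G(s) = 200·4·10 / 2856 = 1000/357.
e_ss = 1/K_v = 1/(1000/357) = 0.357.

0.357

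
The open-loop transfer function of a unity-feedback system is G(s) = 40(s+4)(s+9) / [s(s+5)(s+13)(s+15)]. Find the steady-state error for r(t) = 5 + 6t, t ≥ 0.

4.0625

The open loop has one pole at the origin → type 1 system. Taking each input component in turn:
  • 5: tracked with zero error.
  • 6t: e_ss = 6/K_v with K_v=96/65 → 4.0625.
Total e_ss = 4.0625.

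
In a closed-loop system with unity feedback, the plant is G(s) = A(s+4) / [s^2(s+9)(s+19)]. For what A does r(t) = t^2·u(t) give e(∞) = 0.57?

System type = 2 (two poles at s=0).
K_a = lim_{s→0} s^2·G(s) = A·4 / (9·19) = (4/171)·A.
e_ss = 2/K_a = 0.57 ⇒ K_a = 200/57 ⇒ A = (200/57)/(4/171) = 150.

150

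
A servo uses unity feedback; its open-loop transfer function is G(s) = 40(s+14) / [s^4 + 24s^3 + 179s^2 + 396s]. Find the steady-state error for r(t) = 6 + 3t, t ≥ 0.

297/140

Lowest-order denominator term is 396s, so the open loop has 1 pole at the origin → type 1 system. By superposition:
  • 6: tracked with zero error.
  • 3t: e_ss = 3/K_v with K_v=140/99 → 297/140.
Total e_ss = 297/140.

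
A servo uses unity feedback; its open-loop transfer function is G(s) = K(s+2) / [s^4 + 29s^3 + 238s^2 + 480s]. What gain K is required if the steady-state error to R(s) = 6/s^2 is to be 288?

Factoring s from the denominator leaves a polynomial with constant term 480, so the system is type 1.
K_v = lim_{s→0} s·G(s) = K·2 / 480 = (1/240)·K.
e_ss = 6/K_v = 288 ⇒ K_v = 1/48 ⇒ K = (1/48)/(1/240) = 5.

5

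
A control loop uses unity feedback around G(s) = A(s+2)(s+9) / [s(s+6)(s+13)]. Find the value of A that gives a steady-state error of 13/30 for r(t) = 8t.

80

G(s) has one factor of s in the denominator, so the system is type 1.
K_v = lim_{s→0} s·G(s) = A·2·9 / (6·13) = (3/13)·A.
e_ss = 8/K_v = 13/30 ⇒ K_v = 240/13 ⇒ A = (240/13)/(3/13) = 80.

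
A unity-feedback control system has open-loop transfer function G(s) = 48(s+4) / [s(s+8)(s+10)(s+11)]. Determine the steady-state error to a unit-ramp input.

The open loop has one pole at the origin → type 1 system.
K_v = lim_{s→0} s·G(s) = 48·4 / (8·10·11) = 12/55.
e_ss = 1/K_v = 1/(12/55) = 55/12.

55/12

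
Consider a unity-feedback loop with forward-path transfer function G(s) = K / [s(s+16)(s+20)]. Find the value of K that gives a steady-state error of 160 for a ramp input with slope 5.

One free integrator in G(s): this is a type 1 system.
K_v = lim_{s→0} s·G(s) = K / (16·20) = (1/320)·K.
e_ss = 5/K_v = 160 ⇒ K_v = 1/32 ⇒ K = (1/32)/(1/320) = 10.

10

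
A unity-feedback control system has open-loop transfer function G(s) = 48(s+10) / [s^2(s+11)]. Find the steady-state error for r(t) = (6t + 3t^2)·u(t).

Two free integrators in G(s): this is a type 2 system. By superposition:
  • 6t: tracked with zero error.
  • 3t^2: e_ss = 6/K_a with K_a=480/11 → 0.1375.
Total e_ss = 0.1375.

0.1375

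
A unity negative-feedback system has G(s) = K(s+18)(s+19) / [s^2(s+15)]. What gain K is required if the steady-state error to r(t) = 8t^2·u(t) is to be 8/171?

15

Two free integrators in G(s): this is a type 2 system.
K_a = lim_{s→0} s^2·G(s) = K·18·19 / (15) = 22.8·K.
e_ss = 16/K_a = 8/171 ⇒ K_a = 342 ⇒ K = 342/22.8 = 15.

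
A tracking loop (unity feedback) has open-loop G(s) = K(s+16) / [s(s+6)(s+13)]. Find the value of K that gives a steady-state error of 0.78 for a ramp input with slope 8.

50

G(s) has one factor of s in the denominator, so the system is type 1.
K_v = lim_{s→0} s·G(s) = K·16 / (6·13) = (8/39)·K.
e_ss = 8/K_v = 0.78 ⇒ K_v = 400/39 ⇒ K = (400/39)/(8/39) = 50.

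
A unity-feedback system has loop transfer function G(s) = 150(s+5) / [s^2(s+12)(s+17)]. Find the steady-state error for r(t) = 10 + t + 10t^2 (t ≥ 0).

5.44

G(s) has two factors of s in the denominator, so the system is type 2. Treating each term separately:
  • 10: tracked with zero error.
  • t: tracked with zero error.
  • 10t^2: e_ss = 20/K_a with K_a=125/34 → 5.44.
Total e_ss = 5.44.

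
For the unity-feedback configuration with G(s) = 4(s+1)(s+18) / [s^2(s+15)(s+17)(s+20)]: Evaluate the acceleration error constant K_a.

System type = 2 (two poles at s=0).
K_a = lim_{s→0} s^2·G(s) = 4·1·18 / (15·17·20) = 6/425.

6/425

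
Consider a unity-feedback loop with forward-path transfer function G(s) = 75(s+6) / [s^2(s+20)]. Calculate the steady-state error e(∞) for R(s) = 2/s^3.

G(s) has two factors of s in the denominator, so the system is type 2.
K_a = lim_{s→0} s^2·G(s) = 75·6 / (20) = 22.5.
r(t) = t^2 gives R(s) = 2/s^3.
e_ss = 2/K_a = 2/22.5 = 4/45.

4/45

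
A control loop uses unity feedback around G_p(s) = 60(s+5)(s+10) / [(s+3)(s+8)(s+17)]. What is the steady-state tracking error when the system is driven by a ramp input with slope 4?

infinity

The open loop has no poles at the origin → type 0 system.
K_v = lim_{s→0} s·G_p(s) = 0; the steady-state error to this ramp input grows without bound.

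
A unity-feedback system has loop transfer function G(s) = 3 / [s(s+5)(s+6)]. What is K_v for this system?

One free integrator in G(s): this is a type 1 system.
K_v = lim_{s→0} s·G(s) = 3 / (5·6) = 0.1.

0.1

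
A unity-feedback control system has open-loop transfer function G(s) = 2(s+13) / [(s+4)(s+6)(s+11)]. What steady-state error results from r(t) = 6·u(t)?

No free integrators in G(s): this is a type 0 system.
K_p = lim_{s→0} G(s) = 2·13 / (4·6·11) = 13/132.
e_ss = 6/(1 + K_p) = 6/(145/132) = 792/145.

792/145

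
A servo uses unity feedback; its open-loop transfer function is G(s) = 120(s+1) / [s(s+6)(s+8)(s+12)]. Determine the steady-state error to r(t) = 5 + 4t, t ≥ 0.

19.2

G(s) has one factor of s in the denominator, so the system is type 1. Treating each term separately:
  • 5: tracked with zero error.
  • 4t: e_ss = 4/K_v with K_v=5/24 → 19.2.
Total e_ss = 19.2.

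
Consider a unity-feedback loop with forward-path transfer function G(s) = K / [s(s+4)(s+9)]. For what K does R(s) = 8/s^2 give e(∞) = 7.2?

One free integrator in G(s): this is a type 1 system.
K_v = lim_{s→0} s·G(s) = K / (4·9) = (1/36)·K.
e_ss = 8/K_v = 7.2 ⇒ K_v = 10/9 ⇒ K = (10/9)/(1/36) = 40.

40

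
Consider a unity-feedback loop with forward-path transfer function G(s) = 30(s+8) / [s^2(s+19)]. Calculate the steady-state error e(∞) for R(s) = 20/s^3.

19/12

G(s) has two factors of s in the denominator, so the system is type 2.
K_a = lim_{s→0} s^2·G(s) = 30·8 / (19) = 240/19.
r(t) = 10t^2 gives R(s) = 20/s^3.
e_ss = 20/K_a = 20/(240/19) = 19/12.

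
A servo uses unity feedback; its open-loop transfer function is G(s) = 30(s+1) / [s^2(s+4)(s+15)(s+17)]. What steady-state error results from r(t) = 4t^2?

Two free integrators in G(s): this is a type 2 system.
K_a = lim_{s→0} s^2·G(s) = 30·1 / (4·15·17) = 1/34.
r(t) = 4t^2 gives R(s) = 8/s^3.
e_ss = 8/K_a = 8/(1/34) = 272.

272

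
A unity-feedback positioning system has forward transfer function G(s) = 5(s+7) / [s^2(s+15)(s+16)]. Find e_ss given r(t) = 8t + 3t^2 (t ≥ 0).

288/7

System type = 2 (two poles at s=0). Taking each input component in turn:
  • 8t: tracked with zero error.
  • 3t^2: e_ss = 6/K_a with K_a=7/48 → 288/7.
Total e_ss = 288/7.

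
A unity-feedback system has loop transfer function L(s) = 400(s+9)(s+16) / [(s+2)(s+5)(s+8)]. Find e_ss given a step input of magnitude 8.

8/721

L(s) has no factors of s in the denominator, so the system is type 0.
K_p = lim_{s→0} L(s) = 400·9·16 / (2·5·8) = 720.
e_ss = 8/(1 + K_p) = 8/721.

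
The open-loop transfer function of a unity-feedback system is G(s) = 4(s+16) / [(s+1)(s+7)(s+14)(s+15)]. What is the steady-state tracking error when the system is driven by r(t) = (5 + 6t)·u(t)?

infinity

The open loop has no poles at the origin → type 0 system. By superposition:
  • 5: e_ss = 5/(1+K_p) with K_p=32/735 → 3675/767.
  • 6t: a type-0 system cannot track it, e_ss → ∞.
The unbounded component dominates.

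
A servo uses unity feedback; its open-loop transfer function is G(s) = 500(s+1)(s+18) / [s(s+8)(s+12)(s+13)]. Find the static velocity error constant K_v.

System type = 1 (one pole at s=0).
K_v = lim_{s→0} s·G(s) = 500·1·18 / (8·12·13) = 375/52.

375/52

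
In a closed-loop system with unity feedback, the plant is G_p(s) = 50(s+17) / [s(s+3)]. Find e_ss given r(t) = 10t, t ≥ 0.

System type = 1 (one pole at s=0).
K_v = lim_{s→0} s·G_p(s) = 50·17 / (3) = 850/3.
e_ss = 10/K_v = 10/(850/3) = 3/85.

3/85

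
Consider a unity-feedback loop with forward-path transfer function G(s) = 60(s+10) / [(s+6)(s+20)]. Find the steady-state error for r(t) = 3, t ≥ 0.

0.5

G(s) has no factors of s in the denominator, so the system is type 0.
K_p = lim_{s→0} G(s) = 60·10 / (6·20) = 5.
e_ss = 3/(1 + K_p) = 3/6 = 0.5.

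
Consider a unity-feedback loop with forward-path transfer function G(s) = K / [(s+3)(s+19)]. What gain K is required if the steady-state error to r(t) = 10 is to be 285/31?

G(s) has no factors of s in the denominator, so the system is type 0.
K_p = lim_{s→0} G(s) = K / (3·19) = (1/57)·K.
e_ss = 10/(1 + K_p) = 285/31 ⇒ 1 + (1/57)·K = 62/57 ⇒ K = 5.

5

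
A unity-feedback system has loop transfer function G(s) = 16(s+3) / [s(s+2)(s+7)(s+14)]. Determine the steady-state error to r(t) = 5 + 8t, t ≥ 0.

98/3

The open loop has one pole at the origin → type 1 system. Treating each term separately:
  • 5: tracked with zero error.
  • 8t: e_ss = 8/K_v with K_v=12/49 → 98/3.
Total e_ss = 98/3.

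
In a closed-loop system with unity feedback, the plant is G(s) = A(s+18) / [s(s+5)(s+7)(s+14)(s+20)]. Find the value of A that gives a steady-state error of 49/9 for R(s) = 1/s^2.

The open loop has one pole at the origin → type 1 system.
K_v = lim_{s→0} s·G(s) = A·18 / (5·7·14·20) = (9/4900)·A.
e_ss = 1/K_v = 49/9 ⇒ K_v = 9/49 ⇒ A = (9/49)/(9/4900) = 100.

100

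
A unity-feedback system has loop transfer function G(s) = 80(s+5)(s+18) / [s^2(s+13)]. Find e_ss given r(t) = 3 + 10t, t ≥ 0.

0

Two free integrators in G(s): this is a type 2 system. Taking each input component in turn:
  • 3: tracked with zero error.
  • 10t: tracked with zero error.
Total e_ss = 0.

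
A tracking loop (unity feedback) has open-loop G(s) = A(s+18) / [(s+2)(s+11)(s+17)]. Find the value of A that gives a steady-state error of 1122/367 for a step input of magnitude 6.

System type = 0 (no poles at s=0).
K_p = lim_{s→0} G(s) = A·18 / (2·11·17) = (9/187)·A.
e_ss = 6/(1 + K_p) = 1122/367 ⇒ 1 + (9/187)·A = 367/187 ⇒ A = 20.

20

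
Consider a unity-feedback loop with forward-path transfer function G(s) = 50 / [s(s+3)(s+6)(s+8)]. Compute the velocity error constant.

G(s) has one factor of s in the denominator, so the system is type 1.
K_v = lim_{s→0} s·G(s) = 50 / (3·6·8) = 25/72.

25/72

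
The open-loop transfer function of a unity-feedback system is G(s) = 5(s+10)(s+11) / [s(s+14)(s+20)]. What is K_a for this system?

G(s) has one factor of s in the denominator, so the system is type 1.
K_a = lim_{s→0} s^2·G(s) = 0 (the extra factor of s kills the finite limit).

0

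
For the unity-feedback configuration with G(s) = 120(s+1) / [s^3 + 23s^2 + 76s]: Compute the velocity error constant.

30/19

Factoring s from the denominator leaves a polynomial with constant term 76, so the system is type 1.
K_v = lim_{s→0} s·G(s) = 120·1 / 76 = 30/19.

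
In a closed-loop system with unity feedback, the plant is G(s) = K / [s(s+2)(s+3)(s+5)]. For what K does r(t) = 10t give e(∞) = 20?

15

G(s) has one factor of s in the denominator, so the system is type 1.
K_v = lim_{s→0} s·G(s) = K / (2·3·5) = (1/30)·K.
e_ss = 10/K_v = 20 ⇒ K_v = 0.5 ⇒ K = 0.5/(1/30) = 15.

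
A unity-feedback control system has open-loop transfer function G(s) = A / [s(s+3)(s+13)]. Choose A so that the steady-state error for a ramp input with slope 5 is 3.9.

50

The open loop has one pole at the origin → type 1 system.
K_v = lim_{s→0} s·G(s) = A / (3·13) = (1/39)·A.
e_ss = 5/K_v = 3.9 ⇒ K_v = 50/39 ⇒ A = (50/39)/(1/39) = 50.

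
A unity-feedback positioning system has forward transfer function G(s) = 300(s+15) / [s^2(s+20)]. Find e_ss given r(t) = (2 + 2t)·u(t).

0

G(s) has two factors of s in the denominator, so the system is type 2. Treating each term separately:
  • 2: tracked with zero error.
  • 2t: tracked with zero error.
Total e_ss = 0.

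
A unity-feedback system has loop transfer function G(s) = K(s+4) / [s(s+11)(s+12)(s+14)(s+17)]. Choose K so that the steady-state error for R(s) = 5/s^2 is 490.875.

80

G(s) has one factor of s in the denominator, so the system is type 1.
K_v = lim_{s→0} s·G(s) = K·4 / (11·12·14·17) = (1/7854)·K.
e_ss = 5/K_v = 490.875 ⇒ K_v = 40/3927 ⇒ K = (40/3927)/(1/7854) = 80.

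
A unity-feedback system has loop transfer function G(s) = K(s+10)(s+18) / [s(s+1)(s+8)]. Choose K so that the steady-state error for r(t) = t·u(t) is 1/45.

One free integrator in G(s): this is a type 1 system.
K_v = lim_{s→0} s·G(s) = K·10·18 / (1·8) = 22.5·K.
e_ss = 1/K_v = 1/45 ⇒ K_v = 45 ⇒ K = 45/22.5 = 2.

2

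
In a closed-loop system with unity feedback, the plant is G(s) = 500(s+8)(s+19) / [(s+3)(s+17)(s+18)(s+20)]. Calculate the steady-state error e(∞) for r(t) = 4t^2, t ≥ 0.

infinity

G(s) has no factors of s in the denominator, so the system is type 0.
For a type-0 system K_a = 0, so e_ss to a parabolic input is unbounded.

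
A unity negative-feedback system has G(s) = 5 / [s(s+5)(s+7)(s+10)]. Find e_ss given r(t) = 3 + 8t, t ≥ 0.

560

The open loop has one pole at the origin → type 1 system. Treating each term separately:
  • 3: tracked with zero error.
  • 8t: e_ss = 8/K_v with K_v=1/70 → 560.
Total e_ss = 560.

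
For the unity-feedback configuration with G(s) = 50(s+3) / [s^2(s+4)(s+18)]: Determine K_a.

25/12

The open loop has two poles at the origin → type 2 system.
K_a = lim_{s→0} s^2·G(s) = 50·3 / (4·18) = 25/12.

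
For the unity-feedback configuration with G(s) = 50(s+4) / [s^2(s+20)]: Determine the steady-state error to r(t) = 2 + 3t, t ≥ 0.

System type = 2 (two poles at s=0). Treating each term separately:
  • 2: tracked with zero error.
  • 3t: tracked with zero error.
Total e_ss = 0.

0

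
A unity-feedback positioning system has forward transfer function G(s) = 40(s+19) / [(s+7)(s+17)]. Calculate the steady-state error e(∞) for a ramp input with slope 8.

infinity

The open loop has no poles at the origin → type 0 system.
For a type-0 system K_v = 0, so e_ss to a ramp input is unbounded.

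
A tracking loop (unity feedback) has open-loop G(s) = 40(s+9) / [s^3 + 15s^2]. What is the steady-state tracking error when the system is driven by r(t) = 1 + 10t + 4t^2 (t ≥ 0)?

1/3

The denominator has no term below 15s^2 — 2 poles at s=0, type 2. Taking each input component in turn:
  • 1: tracked with zero error.
  • 10t: tracked with zero error.
  • 4t^2: e_ss = 8/K_a with K_a=24 → 1/3.
Total e_ss = 1/3.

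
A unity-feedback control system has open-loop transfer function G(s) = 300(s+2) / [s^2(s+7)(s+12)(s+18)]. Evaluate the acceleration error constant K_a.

25/63

The open loop has two poles at the origin → type 2 system.
K_a = lim_{s→0} s^2·G(s) = 300·2 / (7·12·18) = 25/63.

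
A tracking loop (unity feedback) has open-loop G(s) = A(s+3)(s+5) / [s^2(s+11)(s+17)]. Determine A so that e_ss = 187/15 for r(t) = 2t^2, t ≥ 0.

G(s) has two factors of s in the denominator, so the system is type 2.
K_a = lim_{s→0} s^2·G(s) = A·3·5 / (11·17) = (15/187)·A.
e_ss = 4/K_a = 187/15 ⇒ K_a = 60/187 ⇒ A = (60/187)/(15/187) = 4.

4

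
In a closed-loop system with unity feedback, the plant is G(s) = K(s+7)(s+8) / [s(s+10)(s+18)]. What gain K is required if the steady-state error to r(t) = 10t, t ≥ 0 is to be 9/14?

One free integrator in G(s): this is a type 1 system.
K_v = lim_{s→0} s·G(s) = K·7·8 / (10·18) = (14/45)·K.
e_ss = 10/K_v = 9/14 ⇒ K_v = 140/9 ⇒ K = (140/9)/(14/45) = 50.

50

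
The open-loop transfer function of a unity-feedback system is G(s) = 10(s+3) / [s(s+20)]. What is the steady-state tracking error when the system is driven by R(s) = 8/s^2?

System type = 1 (one pole at s=0).
K_v = lim_{s→0} s·G(s) = 10·3 / (20) = 1.5.
e_ss = 8/K_v = 8/1.5 = 16/3.

16/3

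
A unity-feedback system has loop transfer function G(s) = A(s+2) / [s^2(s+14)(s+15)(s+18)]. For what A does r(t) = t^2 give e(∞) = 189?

The open loop has two poles at the origin → type 2 system.
K_a = lim_{s→0} s^2·G(s) = A·2 / (14·15·18) = (1/1890)·A.
e_ss = 2/K_a = 189 ⇒ K_a = 2/189 ⇒ A = (2/189)/(1/1890) = 20.

20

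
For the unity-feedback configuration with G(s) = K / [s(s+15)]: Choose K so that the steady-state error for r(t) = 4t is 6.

G(s) has one factor of s in the denominator, so the system is type 1.
K_v = lim_{s→0} s·G(s) = K / (15) = (1/15)·K.
e_ss = 4/K_v = 6 ⇒ K_v = 2/3 ⇒ K = (2/3)/(1/15) = 10.

10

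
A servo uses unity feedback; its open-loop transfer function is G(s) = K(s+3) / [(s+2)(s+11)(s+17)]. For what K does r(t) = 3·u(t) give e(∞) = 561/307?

80

G(s) has no factors of s in the denominator, so the system is type 0.
K_p = lim_{s→0} G(s) = K·3 / (2·11·17) = (3/374)·K.
e_ss = 3/(1 + K_p) = 561/307 ⇒ 1 + (3/374)·K = 307/187 ⇒ K = 80.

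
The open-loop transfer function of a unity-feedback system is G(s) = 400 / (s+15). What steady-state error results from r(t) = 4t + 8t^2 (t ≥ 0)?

infinity

The open loop has no poles at the origin → type 0 system. By superposition:
  • 4t: a type-0 system cannot track it, e_ss → ∞.
  • 8t^2: a type-0 system cannot track it, e_ss → ∞.
The unbounded component dominates.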